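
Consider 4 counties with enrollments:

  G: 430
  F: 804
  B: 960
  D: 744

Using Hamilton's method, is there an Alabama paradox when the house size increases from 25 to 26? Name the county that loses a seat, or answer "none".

At 25 seats: G 4, F 7, B 8, D 6.
At 26 seats: G 4, F 7, B 8, D 7.
No county's allocation decreased.

none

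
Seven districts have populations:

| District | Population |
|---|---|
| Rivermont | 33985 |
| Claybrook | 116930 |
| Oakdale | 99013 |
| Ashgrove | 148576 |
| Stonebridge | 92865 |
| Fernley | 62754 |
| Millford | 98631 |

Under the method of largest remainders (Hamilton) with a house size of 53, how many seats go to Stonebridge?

8

Standard divisor: 652754 ÷ 53 ≈ 12316.113.
Standard quotas: Rivermont 2.7594, Claybrook 9.4941, Oakdale 8.0393, Ashgrove 12.0635, Stonebridge 7.5401, Fernley 5.0953, Millford 8.0083.
Lower quotas: Rivermont 2, Claybrook 9, Oakdale 8, Ashgrove 12, Stonebridge 7, Fernley 5, Millford 8 (sum 51, leaving 2 seats).
Remainders in descending order: Rivermont 0.7594, Stonebridge 0.5401, Claybrook 0.4941, Fernley 0.0953, Ashgrove 0.0635, Oakdale 0.0393, Millford 0.0083.
The surplus seats go to Rivermont, Stonebridge.
Stonebridge receives 8.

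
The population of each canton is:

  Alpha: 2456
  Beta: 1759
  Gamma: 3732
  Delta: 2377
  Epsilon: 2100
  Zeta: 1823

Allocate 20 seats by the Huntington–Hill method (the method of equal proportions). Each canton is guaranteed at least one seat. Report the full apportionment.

With divisor 714: modified quotas Alpha 3.440, Beta 2.464, Gamma 5.227, Delta 3.329, Epsilon 2.941, Zeta 2.553.
Geometric-mean thresholds: Alpha √(3·4)=3.464, Beta √(2·3)=2.449, Gamma √(5·6)=5.477, Delta √(3·4)=3.464, Epsilon √(2·3)=2.449, Zeta √(2·3)=2.449.
Each quota rounded against its threshold gives Alpha 3, Beta 3, Gamma 5, Delta 3, Epsilon 3, Zeta 3 (total 20).

Alpha 3, Beta 3, Gamma 5, Delta 3, Epsilon 3, Zeta 3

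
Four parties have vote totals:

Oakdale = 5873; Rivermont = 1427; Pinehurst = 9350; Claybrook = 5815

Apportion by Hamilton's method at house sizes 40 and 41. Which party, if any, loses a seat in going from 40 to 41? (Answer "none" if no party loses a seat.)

Rivermont

At 40 seats: Oakdale 10, Rivermont 3, Pinehurst 17, Claybrook 10.
At 41 seats: Oakdale 11, Rivermont 2, Pinehurst 17, Claybrook 11.
Rivermont drops from 3 to 2.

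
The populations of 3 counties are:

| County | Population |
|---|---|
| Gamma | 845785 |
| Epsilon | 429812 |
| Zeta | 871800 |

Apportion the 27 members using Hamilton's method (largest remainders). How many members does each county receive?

Total 2147397; standard divisor 2147397/27 ≈ 79533.222.
Standard quotas: Gamma 10.6344, Epsilon 5.4042, Zeta 10.9615.
Lower quotas: Gamma 10, Epsilon 5, Zeta 10 (sum 25, leaving 2 seats).
Remainders in descending order: Zeta 0.9615, Gamma 0.6344, Epsilon 0.4042.
The surplus seats go to Zeta, Gamma.

Gamma 11, Epsilon 5, Zeta 11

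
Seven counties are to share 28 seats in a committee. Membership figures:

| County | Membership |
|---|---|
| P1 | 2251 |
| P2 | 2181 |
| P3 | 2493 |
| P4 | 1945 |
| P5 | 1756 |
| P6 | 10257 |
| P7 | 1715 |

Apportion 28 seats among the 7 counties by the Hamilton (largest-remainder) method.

Standard divisor: 22598 ÷ 28 ≈ 807.071.
Standard quotas: P1 2.7891, P2 2.7024, P3 3.0889, P4 2.4099, P5 2.1758, P6 12.7089, P7 2.1250.
Lower quotas: P1 2, P2 2, P3 3, P4 2, P5 2, P6 12, P7 2 (sum 25, leaving 3 seats).
Remainders in descending order: P1 0.7891, P6 0.7089, P2 0.7024, P4 0.4099, P5 0.1758, P7 0.1250, P3 0.0889.
The surplus seats go to P1, P6, P2.

P1 3, P2 3, P3 3, P4 2, P5 2, P6 13, P7 2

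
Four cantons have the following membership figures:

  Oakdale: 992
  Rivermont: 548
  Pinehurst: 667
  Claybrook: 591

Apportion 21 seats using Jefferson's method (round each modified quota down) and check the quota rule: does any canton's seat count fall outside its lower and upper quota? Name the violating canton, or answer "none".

Standard quotas: Oakdale 7.445, Rivermont 4.113, Pinehurst 5.006, Claybrook 4.436.
Jefferson allocation: Oakdale 8, Rivermont 4, Pinehurst 5, Claybrook 4.
Every allocation lies between the lower and upper quota.

none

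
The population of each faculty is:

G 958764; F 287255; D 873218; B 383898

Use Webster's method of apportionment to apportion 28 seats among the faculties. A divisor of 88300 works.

G=11, F=3, D=10, B=4

With modified divisor 88300: modified quotas G 10.858, F 3.253, D 9.889, B 4.348.
Rounding to the nearest integer: G 11, F 3, D 10, B 4 (total 28).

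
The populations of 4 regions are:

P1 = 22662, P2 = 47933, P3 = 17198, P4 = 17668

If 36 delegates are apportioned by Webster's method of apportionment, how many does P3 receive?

Standard divisor 105461/36 ≈ 2929.472; standard quotas: P1 7.736, P2 16.362, P3 5.871, P4 6.031.
Rounding to the nearest integer gives P1 8, P2 16, P3 6, P4 6 — total 36, matching the house size, so no adjustment is needed.
P3 receives 6.

6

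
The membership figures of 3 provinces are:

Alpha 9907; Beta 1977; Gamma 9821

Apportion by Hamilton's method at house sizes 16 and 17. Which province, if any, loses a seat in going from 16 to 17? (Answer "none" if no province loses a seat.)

Beta

At 16 seats: Alpha 7, Beta 2, Gamma 7.
At 17 seats: Alpha 8, Beta 1, Gamma 8.
Beta drops from 2 to 1.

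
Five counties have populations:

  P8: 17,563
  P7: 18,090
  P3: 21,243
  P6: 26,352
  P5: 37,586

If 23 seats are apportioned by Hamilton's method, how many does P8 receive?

The standard divisor is 120834/23 ≈ 5253.652.
Standard quotas: P8 3.3430, P7 3.4433, P3 4.0435, P6 5.0159, P5 7.1543.
Lower quotas: P8 3, P7 3, P3 4, P6 5, P5 7 (sum 22, leaving 1 seat).
Remainders in descending order: P7 0.4433, P8 0.3430, P5 0.1543, P3 0.0435, P6 0.0159.
Largest remainder: P7 receives the extra seat.
P8 receives 3.

3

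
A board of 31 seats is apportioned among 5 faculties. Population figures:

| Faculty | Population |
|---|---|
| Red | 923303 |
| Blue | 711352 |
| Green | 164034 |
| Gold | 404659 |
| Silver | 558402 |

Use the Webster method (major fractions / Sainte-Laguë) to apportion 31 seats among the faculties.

Standard divisor 2761750/31 ≈ 89088.71; standard quotas: Red 10.364, Blue 7.985, Green 1.841, Gold 4.542, Silver 6.268.
Rounding to the nearest integer gives Red 10, Blue 8, Green 2, Gold 5, Silver 6 — total 31, matching the house size, so no adjustment is needed.

Red 10, Blue 8, Green 2, Gold 5, Silver 6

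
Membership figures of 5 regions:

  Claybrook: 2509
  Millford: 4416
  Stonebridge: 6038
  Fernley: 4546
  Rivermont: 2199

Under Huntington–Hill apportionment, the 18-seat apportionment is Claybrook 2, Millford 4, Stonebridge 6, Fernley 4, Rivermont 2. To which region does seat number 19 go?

Claybrook

Priority for the next seat is population ÷ (√(s·(s+1))).
Priorities: Claybrook 1024.295, Millford 987.448, Stonebridge 931.684, Fernley 1016.517, Rivermont 897.738.
Highest priority: Claybrook.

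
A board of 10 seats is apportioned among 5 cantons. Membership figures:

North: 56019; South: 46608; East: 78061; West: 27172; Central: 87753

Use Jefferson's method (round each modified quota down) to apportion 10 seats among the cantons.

Standard divisor 295613/10 ≈ 29561.3; standard quotas: North 1.895, South 1.577, East 2.641, West 0.919, Central 2.969.
Rounding down gives 1, 1, 2, 0, 2 = 6 seats, so the divisor must be adjusted.
With modified divisor 24700: modified quotas North 2.268, South 1.887, East 3.160, West 1.100, Central 3.553.
Rounding down: North 2, South 1, East 3, West 1, Central 3 (total 10).

North 2, South 1, East 3, West 1, Central 3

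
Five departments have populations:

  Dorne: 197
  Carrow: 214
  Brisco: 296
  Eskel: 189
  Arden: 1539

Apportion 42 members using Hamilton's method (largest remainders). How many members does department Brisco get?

5

Standard divisor: 2435 ÷ 42 ≈ 57.976.
Standard quotas: Dorne 3.398, Carrow 3.691, Brisco 5.106, Eskel 3.260, Arden 26.545.
Lower quotas: Dorne 3, Carrow 3, Brisco 5, Eskel 3, Arden 26 (sum 40, leaving 2 seats).
Remainders in descending order: Carrow 0.691, Arden 0.545, Dorne 0.398, Eskel 0.260, Brisco 0.106.
The surplus seats go to Carrow, Arden.
Brisco receives 5.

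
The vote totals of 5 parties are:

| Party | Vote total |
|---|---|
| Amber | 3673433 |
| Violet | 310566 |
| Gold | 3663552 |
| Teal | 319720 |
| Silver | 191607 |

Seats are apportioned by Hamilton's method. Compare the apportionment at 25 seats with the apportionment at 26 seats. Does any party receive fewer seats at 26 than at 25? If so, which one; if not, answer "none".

At 25 seats: Amber 11, Violet 1, Gold 11, Teal 1, Silver 1.
At 26 seats: Amber 12, Violet 1, Gold 12, Teal 1, Silver 0.
Silver drops from 1 to 0.

Silver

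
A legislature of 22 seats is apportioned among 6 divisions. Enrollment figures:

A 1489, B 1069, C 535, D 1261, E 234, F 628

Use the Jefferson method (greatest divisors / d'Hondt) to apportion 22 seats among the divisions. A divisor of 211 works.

A: 7, B: 5, C: 2, D: 5, E: 1, F: 2

With modified divisor 211: modified quotas A 7.057, B 5.066, C 2.536, D 5.976, E 1.109, F 2.976.
Rounding down: A 7, B 5, C 2, D 5, E 1, F 2 (total 22).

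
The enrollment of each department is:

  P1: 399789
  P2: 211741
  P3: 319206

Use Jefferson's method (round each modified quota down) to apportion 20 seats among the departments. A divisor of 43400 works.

With modified divisor 43400: modified quotas P1 9.212, P2 4.879, P3 7.355.
Rounding down: P1 9, P2 4, P3 7 (total 20).

P1=9, P2=4, P3=7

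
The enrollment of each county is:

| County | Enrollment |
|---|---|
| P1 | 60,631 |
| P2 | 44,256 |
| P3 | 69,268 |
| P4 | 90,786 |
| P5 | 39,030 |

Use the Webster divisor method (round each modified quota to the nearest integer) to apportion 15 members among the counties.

P1 3, P2 2, P3 3, P4 5, P5 2

Standard divisor 303971/15 ≈ 20264.733; standard quotas: P1 2.992, P2 2.184, P3 3.418, P4 4.480, P5 1.926.
Rounding to the nearest integer gives 3, 2, 3, 4, 2 = 14 seats, so the divisor must be adjusted.
With modified divisor 20000: modified quotas P1 3.032, P2 2.213, P3 3.463, P4 4.539, P5 1.952.
Rounding to the nearest integer: P1 3, P2 2, P3 3, P4 5, P5 2 (total 15).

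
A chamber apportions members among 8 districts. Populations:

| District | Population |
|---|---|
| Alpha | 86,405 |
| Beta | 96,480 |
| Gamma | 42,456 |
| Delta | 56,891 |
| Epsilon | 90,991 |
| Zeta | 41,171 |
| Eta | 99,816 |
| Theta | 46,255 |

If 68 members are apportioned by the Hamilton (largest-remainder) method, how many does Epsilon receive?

The standard divisor is 560465/68 ≈ 8242.132.
Standard quotas: Alpha 10.4833, Beta 11.7057, Gamma 5.1511, Delta 6.9025, Epsilon 11.0397, Zeta 4.9952, Eta 12.1105, Theta 5.6120.
Lower quotas: Alpha 10, Beta 11, Gamma 5, Delta 6, Epsilon 11, Zeta 4, Eta 12, Theta 5 (sum 64, leaving 4 seats).
Remainders in descending order: Zeta 0.9952, Delta 0.9025, Beta 0.7057, Theta 0.6120, Alpha 0.4833, Gamma 0.1511, Eta 0.1105, Epsilon 0.0397.
The surplus seats go to Zeta, Delta, Beta, Theta.
Epsilon receives 11.

11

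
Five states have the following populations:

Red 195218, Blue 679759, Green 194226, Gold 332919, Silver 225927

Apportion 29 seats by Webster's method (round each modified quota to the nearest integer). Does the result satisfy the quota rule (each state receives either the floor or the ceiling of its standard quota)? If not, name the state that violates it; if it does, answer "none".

Standard quotas: Red 3.477, Blue 12.108, Green 3.460, Gold 5.930, Silver 4.024.
Webster allocation: Red 4, Blue 12, Green 3, Gold 6, Silver 4.
Every allocation lies between the lower and upper quota.

none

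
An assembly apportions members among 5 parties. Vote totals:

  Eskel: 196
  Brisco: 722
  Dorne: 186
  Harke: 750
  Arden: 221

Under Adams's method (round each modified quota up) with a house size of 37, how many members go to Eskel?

4

Standard divisor 2075/37 ≈ 56.081; standard quotas: Eskel 3.495, Brisco 12.874, Dorne 3.317, Harke 13.373, Arden 3.941.
Rounding up gives 4, 13, 4, 14, 4 = 39 seats, so the divisor must be adjusted.
With modified divisor 61: modified quotas Eskel 3.213, Brisco 11.836, Dorne 3.049, Harke 12.295, Arden 3.623.
Rounding up: Eskel 4, Brisco 12, Dorne 4, Harke 13, Arden 4 (total 37).
Eskel receives 4.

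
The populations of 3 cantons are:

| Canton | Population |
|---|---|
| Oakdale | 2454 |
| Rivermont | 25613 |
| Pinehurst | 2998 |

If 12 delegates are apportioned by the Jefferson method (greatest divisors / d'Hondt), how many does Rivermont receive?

Standard divisor 31065/12 ≈ 2588.75; standard quotas: Oakdale 0.948, Rivermont 9.894, Pinehurst 1.158.
Rounding down gives 0, 9, 1 = 10 seats, so the divisor must be adjusted.
With modified divisor 2400: modified quotas Oakdale 1.022, Rivermont 10.672, Pinehurst 1.249.
Rounding down: Oakdale 1, Rivermont 10, Pinehurst 1 (total 12).
Rivermont receives 10.

10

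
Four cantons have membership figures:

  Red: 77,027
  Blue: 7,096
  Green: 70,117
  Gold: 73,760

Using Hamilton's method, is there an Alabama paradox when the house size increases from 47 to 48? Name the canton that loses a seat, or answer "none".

At 47 seats: Red 16, Blue 2, Green 14, Gold 15.
At 48 seats: Red 16, Blue 1, Green 15, Gold 16.
Blue drops from 2 to 1.

Blue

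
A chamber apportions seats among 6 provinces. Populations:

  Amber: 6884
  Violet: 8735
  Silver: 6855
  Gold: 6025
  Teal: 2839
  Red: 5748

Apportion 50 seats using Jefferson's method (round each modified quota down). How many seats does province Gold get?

8

Standard divisor 37086/50 ≈ 741.72; standard quotas: Amber 9.281, Violet 11.777, Silver 9.242, Gold 8.123, Teal 3.828, Red 7.750.
Rounding down gives 9, 11, 9, 8, 3, 7 = 47 seats, so the divisor must be adjusted.
With modified divisor 700: modified quotas Amber 9.834, Violet 12.479, Silver 9.793, Gold 8.607, Teal 4.056, Red 8.211.
Rounding down: Amber 9, Violet 12, Silver 9, Gold 8, Teal 4, Red 8 (total 50).
Gold receives 8.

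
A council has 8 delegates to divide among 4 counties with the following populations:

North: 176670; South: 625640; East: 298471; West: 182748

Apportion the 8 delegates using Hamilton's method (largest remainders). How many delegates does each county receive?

Total 1283529; standard divisor 1283529/8 ≈ 160441.125.
Standard quotas: North 1.1012, South 3.8995, East 1.8603, West 1.1390.
Lower quotas: North 1, South 3, East 1, West 1 (sum 6, leaving 2 seats).
Remainders in descending order: South 0.8995, East 0.8603, West 0.1390, North 0.1012.
The surplus seats go to South, East.

North 1; South 4; East 2; West 1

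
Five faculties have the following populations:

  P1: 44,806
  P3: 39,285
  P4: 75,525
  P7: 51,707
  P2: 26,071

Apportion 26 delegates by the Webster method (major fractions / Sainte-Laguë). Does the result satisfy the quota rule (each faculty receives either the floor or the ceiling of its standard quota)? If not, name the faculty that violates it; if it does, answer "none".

Standard quotas: P1 4.907, P3 4.303, P4 8.272, P7 5.663, P2 2.855.
Webster allocation: P1 5, P3 4, P4 8, P7 6, P2 3.
Every allocation lies between the lower and upper quota.

none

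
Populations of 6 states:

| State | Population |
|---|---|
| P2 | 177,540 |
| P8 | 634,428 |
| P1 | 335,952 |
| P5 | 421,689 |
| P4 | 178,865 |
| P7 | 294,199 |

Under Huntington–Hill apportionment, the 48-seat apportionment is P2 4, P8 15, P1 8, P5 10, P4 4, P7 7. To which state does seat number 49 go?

P8

Priority for the next seat is population ÷ (√(s·(s+1))).
Priorities: P2 39699.151, P8 40952.151, P1 39592.323, P5 40206.469, P4 39995.430, P7 39313.995.
Highest priority: P8.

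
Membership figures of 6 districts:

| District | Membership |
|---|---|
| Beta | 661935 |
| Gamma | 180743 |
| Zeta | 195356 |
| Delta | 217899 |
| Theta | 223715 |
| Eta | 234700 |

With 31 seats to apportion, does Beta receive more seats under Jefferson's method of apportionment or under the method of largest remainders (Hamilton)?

Jefferson

Jefferson: Beta 13, Gamma 3, Zeta 3, Delta 4, Theta 4, Eta 4.
Hamilton: Beta 12, Gamma 3, Zeta 4, Delta 4, Theta 4, Eta 4.
Beta gets 13 under Jefferson and 12 under Hamilton.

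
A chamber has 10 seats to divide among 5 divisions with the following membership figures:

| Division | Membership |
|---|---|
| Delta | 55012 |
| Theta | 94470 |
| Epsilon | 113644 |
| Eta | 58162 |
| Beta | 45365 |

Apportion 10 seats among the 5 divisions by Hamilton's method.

Standard divisor: 366653 ÷ 10 ≈ 36665.3.
Standard quotas: Delta 1.5004, Theta 2.5766, Epsilon 3.0995, Eta 1.5863, Beta 1.2373.
Lower quotas: Delta 1, Theta 2, Epsilon 3, Eta 1, Beta 1 (sum 8, leaving 2 seats).
Remainders in descending order: Eta 0.5863, Theta 0.5766, Delta 0.5004, Beta 0.2373, Epsilon 0.0995.
The surplus seats go to Eta, Theta.

Delta=1, Theta=3, Epsilon=3, Eta=2, Beta=1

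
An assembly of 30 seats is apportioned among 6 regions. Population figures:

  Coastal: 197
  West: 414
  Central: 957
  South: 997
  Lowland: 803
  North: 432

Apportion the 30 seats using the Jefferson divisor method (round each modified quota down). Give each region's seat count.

Standard divisor 3800/30 ≈ 126.667; standard quotas: Coastal 1.555, West 3.268, Central 7.555, South 7.871, Lowland 6.339, North 3.411.
Rounding down gives 1, 3, 7, 7, 6, 3 = 27 seats, so the divisor must be adjusted.
With modified divisor 113: modified quotas Coastal 1.743, West 3.664, Central 8.469, South 8.823, Lowland 7.106, North 3.823.
Rounding down: Coastal 1, West 3, Central 8, South 8, Lowland 7, North 3 (total 30).

Coastal 1, West 3, Central 8, South 8, Lowland 7, North 3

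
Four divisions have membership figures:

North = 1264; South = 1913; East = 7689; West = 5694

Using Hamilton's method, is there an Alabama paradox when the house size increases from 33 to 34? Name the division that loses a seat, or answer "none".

North

At 33 seats: North 3, South 4, East 15, West 11.
At 34 seats: North 2, South 4, East 16, West 12.
North drops from 3 to 2.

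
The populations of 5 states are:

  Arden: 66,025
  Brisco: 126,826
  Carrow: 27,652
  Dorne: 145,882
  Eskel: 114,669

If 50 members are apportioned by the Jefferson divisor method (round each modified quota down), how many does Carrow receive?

3

Standard divisor 481054/50 ≈ 9621.08; standard quotas: Arden 6.863, Brisco 13.182, Carrow 2.874, Dorne 15.163, Eskel 11.919.
Rounding down gives 6, 13, 2, 15, 11 = 47 seats, so the divisor must be adjusted.
With modified divisor 9147.54: modified quotas Arden 7.218, Brisco 13.864, Carrow 3.023, Dorne 15.948, Eskel 12.536.
Rounding down: Arden 7, Brisco 13, Carrow 3, Dorne 15, Eskel 12 (total 50).
Carrow receives 3.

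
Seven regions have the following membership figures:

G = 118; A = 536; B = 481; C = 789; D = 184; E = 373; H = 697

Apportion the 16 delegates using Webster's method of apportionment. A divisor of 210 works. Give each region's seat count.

G=1, A=3, B=2, C=4, D=1, E=2, H=3

With modified divisor 210: modified quotas G 0.562, A 2.552, B 2.290, C 3.757, D 0.876, E 1.776, H 3.319.
Rounding to the nearest integer: G 1, A 3, B 2, C 4, D 1, E 2, H 3 (total 16).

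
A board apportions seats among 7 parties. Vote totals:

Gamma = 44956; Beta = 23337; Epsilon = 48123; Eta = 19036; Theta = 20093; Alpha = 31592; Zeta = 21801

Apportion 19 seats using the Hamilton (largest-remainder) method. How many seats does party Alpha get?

3

Total 208938; standard divisor 208938/19 ≈ 10996.737.
Standard quotas: Gamma 4.0881, Beta 2.1222, Epsilon 4.3761, Eta 1.7311, Theta 1.8272, Alpha 2.8729, Zeta 1.9825.
Lower quotas: Gamma 4, Beta 2, Epsilon 4, Eta 1, Theta 1, Alpha 2, Zeta 1 (sum 15, leaving 4 seats).
Remainders in descending order: Zeta 0.9825, Alpha 0.8729, Theta 0.8272, Eta 0.7311, Epsilon 0.3761, Beta 0.1222, Gamma 0.0881.
The surplus seats go to Zeta, Alpha, Theta, Eta.
Alpha receives 3.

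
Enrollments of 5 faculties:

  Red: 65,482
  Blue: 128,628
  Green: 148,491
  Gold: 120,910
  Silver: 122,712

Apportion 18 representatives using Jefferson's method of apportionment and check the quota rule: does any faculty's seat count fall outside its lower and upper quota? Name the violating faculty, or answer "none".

none

Standard quotas: Red 2.011, Blue 3.950, Green 4.559, Gold 3.713, Silver 3.768.
Jefferson allocation: Red 2, Blue 4, Green 4, Gold 4, Silver 4.
Every allocation lies between the lower and upper quota.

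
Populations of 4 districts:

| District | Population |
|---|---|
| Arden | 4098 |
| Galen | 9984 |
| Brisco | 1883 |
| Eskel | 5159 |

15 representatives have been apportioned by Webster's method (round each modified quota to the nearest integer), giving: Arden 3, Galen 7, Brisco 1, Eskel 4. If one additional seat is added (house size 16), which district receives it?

Galen

Priority for the next seat is population ÷ (current seats + 0.5).
Priorities: Arden 1170.857, Galen 1331.200, Brisco 1255.333, Eskel 1146.444.
Highest priority: Galen.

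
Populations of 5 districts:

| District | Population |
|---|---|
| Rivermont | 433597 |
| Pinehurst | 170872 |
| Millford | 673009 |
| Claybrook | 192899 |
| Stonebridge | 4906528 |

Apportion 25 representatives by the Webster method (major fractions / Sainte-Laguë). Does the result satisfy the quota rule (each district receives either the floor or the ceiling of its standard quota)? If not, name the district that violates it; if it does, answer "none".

Stonebridge

Standard quotas: Rivermont 1.700, Pinehurst 0.670, Millford 2.638, Claybrook 0.756, Stonebridge 19.236.
Webster allocation: Rivermont 2, Pinehurst 1, Millford 3, Claybrook 1, Stonebridge 18.
Stonebridge has quota 19.236 (lower 19, upper 20) but receives 18 — outside the quota interval.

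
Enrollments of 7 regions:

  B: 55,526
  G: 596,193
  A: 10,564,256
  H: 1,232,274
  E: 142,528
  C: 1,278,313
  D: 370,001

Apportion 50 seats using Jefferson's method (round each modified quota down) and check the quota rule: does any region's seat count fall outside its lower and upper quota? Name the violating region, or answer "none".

Standard quotas: B 0.195, G 2.094, A 37.096, H 4.327, E 0.500, C 4.489, D 1.299.
Jefferson allocation: B 0, G 2, A 39, H 4, E 0, C 4, D 1.
A has quota 37.096 (lower 37, upper 38) but receives 39 — outside the quota interval.

A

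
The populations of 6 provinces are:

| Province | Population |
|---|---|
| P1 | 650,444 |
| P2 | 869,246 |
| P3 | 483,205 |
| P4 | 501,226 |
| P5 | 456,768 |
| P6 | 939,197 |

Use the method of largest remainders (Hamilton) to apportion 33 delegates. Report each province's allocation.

Total 3900086; standard divisor 3900086/33 ≈ 118184.424.
Standard quotas: P1 5.5036, P2 7.3550, P3 4.0886, P4 4.2410, P5 3.8649, P6 7.9469.
Lower quotas: P1 5, P2 7, P3 4, P4 4, P5 3, P6 7 (sum 30, leaving 3 seats).
Remainders in descending order: P6 0.9469, P5 0.8649, P1 0.5036, P2 0.3550, P4 0.2410, P3 0.0886.
The surplus seats go to P6, P5, P1.

P1: 6, P2: 7, P3: 4, P4: 4, P5: 4, P6: 8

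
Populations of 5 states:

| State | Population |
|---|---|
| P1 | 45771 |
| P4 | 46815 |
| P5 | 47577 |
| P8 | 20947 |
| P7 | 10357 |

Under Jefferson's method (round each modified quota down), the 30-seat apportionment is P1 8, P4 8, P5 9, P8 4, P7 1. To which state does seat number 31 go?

Priority for the next seat is population ÷ (current seats + 1).
Priorities: P1 5085.667, P4 5201.667, P5 4757.700, P8 4189.400, P7 5178.500.
Highest priority: P4.

P4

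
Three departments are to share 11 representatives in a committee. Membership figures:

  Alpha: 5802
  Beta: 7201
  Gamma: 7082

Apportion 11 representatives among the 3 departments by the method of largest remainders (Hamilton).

Standard divisor: 20085 ÷ 11 ≈ 1825.909.
Standard quotas: Alpha 3.1776, Beta 3.9438, Gamma 3.8786.
Lower quotas: Alpha 3, Beta 3, Gamma 3 (sum 9, leaving 2 seats).
Remainders in descending order: Beta 0.9438, Gamma 0.8786, Alpha 0.1776.
Largest remainders: Beta, Gamma receive the extra seats.

Alpha 3, Beta 4, Gamma 4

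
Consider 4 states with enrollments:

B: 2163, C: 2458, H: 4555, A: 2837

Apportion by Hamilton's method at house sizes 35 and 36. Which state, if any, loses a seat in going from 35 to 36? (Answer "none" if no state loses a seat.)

B

At 35 seats: B 7, C 7, H 13, A 8.
At 36 seats: B 6, C 7, H 14, A 9.
B drops from 7 to 6.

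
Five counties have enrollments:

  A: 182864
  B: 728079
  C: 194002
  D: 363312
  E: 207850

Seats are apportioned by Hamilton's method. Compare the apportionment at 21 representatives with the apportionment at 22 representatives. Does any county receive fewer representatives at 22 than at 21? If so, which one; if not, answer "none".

At 21 seats: A 2, B 9, C 2, D 5, E 3.
At 22 seats: A 2, B 10, C 2, D 5, E 3.
No county's allocation decreased.

none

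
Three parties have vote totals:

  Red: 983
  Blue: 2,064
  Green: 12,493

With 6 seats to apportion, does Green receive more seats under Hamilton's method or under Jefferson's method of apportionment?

Hamilton: Red 0, Blue 1, Green 5.
Jefferson: Red 0, Blue 0, Green 6.
Green gets 5 under Hamilton and 6 under Jefferson.

Jefferson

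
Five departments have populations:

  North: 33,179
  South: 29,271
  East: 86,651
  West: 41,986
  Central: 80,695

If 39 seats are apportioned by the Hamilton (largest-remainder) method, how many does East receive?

Standard divisor: 271782 ÷ 39 ≈ 6968.769.
Standard quotas: North 4.7611, South 4.2003, East 12.4342, West 6.0249, Central 11.5795.
Lower quotas: North 4, South 4, East 12, West 6, Central 11 (sum 37, leaving 2 seats).
Remainders in descending order: North 0.7611, Central 0.5795, East 0.4342, South 0.2003, West 0.0249.
Largest remainders: North, Central receive the extra seats.
East receives 12.

12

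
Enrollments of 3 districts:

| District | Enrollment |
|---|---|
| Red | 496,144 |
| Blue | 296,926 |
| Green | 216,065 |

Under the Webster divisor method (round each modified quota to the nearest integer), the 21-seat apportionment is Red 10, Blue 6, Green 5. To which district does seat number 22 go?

Priority for the next seat is population ÷ (current seats + 0.5).
Priorities: Red 47251.810, Blue 45680.923, Green 39284.545.
Highest priority: Red.

Red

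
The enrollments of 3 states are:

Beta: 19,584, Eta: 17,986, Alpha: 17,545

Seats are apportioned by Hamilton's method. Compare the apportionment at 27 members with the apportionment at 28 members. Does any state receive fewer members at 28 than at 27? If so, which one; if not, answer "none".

none

At 27 seats: Beta 9, Eta 9, Alpha 9.
At 28 seats: Beta 10, Eta 9, Alpha 9.
No state's allocation decreased.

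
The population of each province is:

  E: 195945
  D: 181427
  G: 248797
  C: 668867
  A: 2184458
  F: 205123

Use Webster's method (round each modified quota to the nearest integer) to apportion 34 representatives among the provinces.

Standard divisor 3684617/34 ≈ 108371.088; standard quotas: E 1.808, D 1.674, G 2.296, C 6.172, A 20.157, F 1.893.
Rounding to the nearest integer gives E 2, D 2, G 2, C 6, A 20, F 2 — total 34, matching the house size, so no adjustment is needed.

E 2; D 2; G 2; C 6; A 20; F 2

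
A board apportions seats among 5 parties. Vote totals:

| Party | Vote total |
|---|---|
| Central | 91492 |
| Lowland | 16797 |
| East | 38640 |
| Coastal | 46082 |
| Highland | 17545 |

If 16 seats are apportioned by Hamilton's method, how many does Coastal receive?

Standard divisor: 210556 ÷ 16 ≈ 13159.75.
Standard quotas: Central 6.9524, Lowland 1.2764, East 2.9362, Coastal 3.5017, Highland 1.3332.
Lower quotas: Central 6, Lowland 1, East 2, Coastal 3, Highland 1 (sum 13, leaving 3 seats).
Remainders in descending order: Central 0.9524, East 0.9362, Coastal 0.5017, Highland 0.3332, Lowland 0.2764.
Largest remainders: Central, East, Coastal receive the extra seats.
Coastal receives 4.

4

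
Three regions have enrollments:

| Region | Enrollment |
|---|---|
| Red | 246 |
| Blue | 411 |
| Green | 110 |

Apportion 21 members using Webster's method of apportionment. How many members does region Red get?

Standard divisor 767/21 ≈ 36.524; standard quotas: Red 6.735, Blue 11.253, Green 3.012.
Rounding to the nearest integer gives Red 7, Blue 11, Green 3 — total 21, matching the house size, so no adjustment is needed.
Red receives 7.

7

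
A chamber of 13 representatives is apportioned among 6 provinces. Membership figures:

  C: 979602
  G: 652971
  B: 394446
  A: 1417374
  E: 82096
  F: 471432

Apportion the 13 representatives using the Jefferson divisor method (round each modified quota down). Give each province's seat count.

Standard divisor 3997921/13 ≈ 307532.385; standard quotas: C 3.185, G 2.123, B 1.283, A 4.609, E 0.267, F 1.533.
Rounding down gives 3, 2, 1, 4, 0, 1 = 11 seats, so the divisor must be adjusted.
With modified divisor 240600: modified quotas C 4.071, G 2.714, B 1.639, A 5.891, E 0.341, F 1.959.
Rounding down: C 4, G 2, B 1, A 5, E 0, F 1 (total 13).

C 4, G 2, B 1, A 5, E 0, F 1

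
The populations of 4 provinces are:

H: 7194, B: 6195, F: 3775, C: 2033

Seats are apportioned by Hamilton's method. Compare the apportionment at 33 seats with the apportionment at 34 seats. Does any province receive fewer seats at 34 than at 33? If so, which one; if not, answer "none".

At 33 seats: H 12, B 11, F 6, C 4.
At 34 seats: H 13, B 11, F 7, C 3.
C drops from 4 to 3.

C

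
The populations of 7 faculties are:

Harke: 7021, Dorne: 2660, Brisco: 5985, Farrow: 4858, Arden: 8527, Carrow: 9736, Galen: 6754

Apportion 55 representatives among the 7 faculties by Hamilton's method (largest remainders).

Standard divisor: 45541 ÷ 55 ≈ 828.018.
Standard quotas: Harke 8.4793, Dorne 3.2125, Brisco 7.2281, Farrow 5.8670, Arden 10.2981, Carrow 11.7582, Galen 8.1568.
Lower quotas: Harke 8, Dorne 3, Brisco 7, Farrow 5, Arden 10, Carrow 11, Galen 8 (sum 52, leaving 3 seats).
Remainders in descending order: Farrow 0.8670, Carrow 0.7582, Harke 0.4793, Arden 0.2981, Brisco 0.2281, Dorne 0.2125, Galen 0.1568.
Largest remainders: Farrow, Carrow, Harke receive the extra seats.

Harke: 9; Dorne: 3; Brisco: 7; Farrow: 6; Arden: 10; Carrow: 12; Galen: 8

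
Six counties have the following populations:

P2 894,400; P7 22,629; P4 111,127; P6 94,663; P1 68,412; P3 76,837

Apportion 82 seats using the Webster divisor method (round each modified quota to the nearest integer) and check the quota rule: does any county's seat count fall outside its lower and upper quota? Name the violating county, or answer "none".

P2

Standard quotas: P2 57.837, P7 1.463, P4 7.186, P6 6.121, P1 4.424, P3 4.969.
Webster allocation: P2 59, P7 1, P4 7, P6 6, P1 4, P3 5.
P2 has quota 57.837 (lower 57, upper 58) but receives 59 — outside the quota interval.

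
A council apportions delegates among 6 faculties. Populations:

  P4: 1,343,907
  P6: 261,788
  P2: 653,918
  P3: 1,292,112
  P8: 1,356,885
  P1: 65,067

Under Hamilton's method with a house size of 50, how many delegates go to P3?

13

Standard divisor: 4973677 ÷ 50 ≈ 99473.54.
Standard quotas: P4 13.5102, P6 2.6317, P2 6.5738, P3 12.9895, P8 13.6407, P1 0.6541.
Lower quotas: P4 13, P6 2, P2 6, P3 12, P8 13, P1 0 (sum 46, leaving 4 seats).
Remainders in descending order: P3 0.9895, P1 0.6541, P8 0.6407, P6 0.6317, P2 0.5738, P4 0.5102.
Largest remainders: P3, P1, P8, P6 receive the extra seats.
P3 receives 13.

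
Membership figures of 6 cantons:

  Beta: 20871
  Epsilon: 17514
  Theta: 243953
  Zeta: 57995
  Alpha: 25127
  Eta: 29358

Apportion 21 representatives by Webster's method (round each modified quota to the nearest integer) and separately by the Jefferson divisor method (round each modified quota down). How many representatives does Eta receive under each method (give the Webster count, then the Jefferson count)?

Webster: Beta 1, Epsilon 1, Theta 13, Zeta 3, Alpha 1, Eta 2.
Jefferson: Beta 1, Epsilon 1, Theta 14, Zeta 3, Alpha 1, Eta 1.
Eta gets 2 under Webster and 1 under Jefferson.

2 and 1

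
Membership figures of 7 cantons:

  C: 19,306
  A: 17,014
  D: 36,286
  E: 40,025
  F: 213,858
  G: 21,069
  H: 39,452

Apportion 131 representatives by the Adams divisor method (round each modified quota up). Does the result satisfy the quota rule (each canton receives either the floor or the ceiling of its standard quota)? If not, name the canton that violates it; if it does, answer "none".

F

Standard quotas: C 6.535, A 5.759, D 12.283, E 13.548, F 72.389, G 7.132, H 13.354.
Adams allocation: C 7, A 6, D 12, E 14, F 71, G 7, H 14.
F has quota 72.389 (lower 72, upper 73) but receives 71 — outside the quota interval.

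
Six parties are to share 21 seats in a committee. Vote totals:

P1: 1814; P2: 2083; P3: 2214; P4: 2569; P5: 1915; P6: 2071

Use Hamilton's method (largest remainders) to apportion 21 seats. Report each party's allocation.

Standard divisor: 12666 ÷ 21 ≈ 603.143.
Standard quotas: P1 3.008, P2 3.454, P3 3.671, P4 4.259, P5 3.175, P6 3.434.
Lower quotas: P1 3, P2 3, P3 3, P4 4, P5 3, P6 3 (sum 19, leaving 2 seats).
Remainders in descending order: P3 0.671, P2 0.454, P6 0.434, P4 0.259, P5 0.175, P1 0.008.
Largest remainders: P3, P2 receive the extra seats.

P1 3, P2 4, P3 4, P4 4, P5 3, P6 3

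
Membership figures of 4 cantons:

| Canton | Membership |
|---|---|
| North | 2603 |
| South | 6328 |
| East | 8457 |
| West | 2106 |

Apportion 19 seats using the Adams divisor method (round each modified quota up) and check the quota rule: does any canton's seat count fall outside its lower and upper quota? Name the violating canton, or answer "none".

none

Standard quotas: North 2.537, South 6.168, East 8.243, West 2.053.
Adams allocation: North 3, South 6, East 8, West 2.
Every allocation lies between the lower and upper quota.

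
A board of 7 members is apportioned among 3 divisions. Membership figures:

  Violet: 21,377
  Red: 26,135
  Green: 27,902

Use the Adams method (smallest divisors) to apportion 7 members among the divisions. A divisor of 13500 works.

With modified divisor 13500: modified quotas Violet 1.583, Red 1.936, Green 2.067.
Rounding up: Violet 2, Red 2, Green 3 (total 7).

Violet 2, Red 2, Green 3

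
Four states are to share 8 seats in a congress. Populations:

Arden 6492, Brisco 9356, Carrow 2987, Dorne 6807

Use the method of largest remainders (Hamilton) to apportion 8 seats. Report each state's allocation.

The standard divisor is 25642/8 ≈ 3205.25.
Standard quotas: Arden 2.0254, Brisco 2.9190, Carrow 0.9319, Dorne 2.1237.
Lower quotas: Arden 2, Brisco 2, Carrow 0, Dorne 2 (sum 6, leaving 2 seats).
Remainders in descending order: Carrow 0.9319, Brisco 0.9190, Dorne 0.1237, Arden 0.0254.
The surplus seats go to Carrow, Brisco.

Arden: 2, Brisco: 3, Carrow: 1, Dorne: 2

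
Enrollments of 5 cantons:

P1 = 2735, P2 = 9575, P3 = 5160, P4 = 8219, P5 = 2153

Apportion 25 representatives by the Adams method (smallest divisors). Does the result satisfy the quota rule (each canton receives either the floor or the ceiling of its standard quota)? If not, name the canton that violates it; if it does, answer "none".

none

Standard quotas: P1 2.456, P2 8.598, P3 4.633, P4 7.380, P5 1.933.
Adams allocation: P1 3, P2 8, P3 5, P4 7, P5 2.
Every allocation lies between the lower and upper quota.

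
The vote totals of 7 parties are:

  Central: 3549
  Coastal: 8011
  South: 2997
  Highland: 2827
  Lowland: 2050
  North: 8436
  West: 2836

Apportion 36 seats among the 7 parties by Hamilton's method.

The standard divisor is 30706/36 ≈ 852.944.
Standard quotas: Central 4.1609, Coastal 9.3922, South 3.5137, Highland 3.3144, Lowland 2.4034, North 9.8904, West 3.3250.
Lower quotas: Central 4, Coastal 9, South 3, Highland 3, Lowland 2, North 9, West 3 (sum 33, leaving 3 seats).
Remainders in descending order: North 0.8904, South 0.5137, Lowland 0.4034, Coastal 0.3922, West 0.3250, Highland 0.3144, Central 0.1609.
Largest remainders: North, South, Lowland receive the extra seats.

Central 4, Coastal 9, South 4, Highland 3, Lowland 3, North 10, West 3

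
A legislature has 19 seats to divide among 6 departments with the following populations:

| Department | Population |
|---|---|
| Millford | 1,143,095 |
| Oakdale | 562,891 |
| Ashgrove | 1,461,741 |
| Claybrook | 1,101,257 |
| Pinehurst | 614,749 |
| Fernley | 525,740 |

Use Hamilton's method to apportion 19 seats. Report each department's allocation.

Standard divisor: 5409473 ÷ 19 ≈ 284709.105.
Standard quotas: Millford 4.0150, Oakdale 1.9771, Ashgrove 5.1342, Claybrook 3.8680, Pinehurst 2.1592, Fernley 1.8466.
Lower quotas: Millford 4, Oakdale 1, Ashgrove 5, Claybrook 3, Pinehurst 2, Fernley 1 (sum 16, leaving 3 seats).
Remainders in descending order: Oakdale 0.9771, Claybrook 0.8680, Fernley 0.8466, Pinehurst 0.1592, Ashgrove 0.1342, Millford 0.0150.
Largest remainders: Oakdale, Claybrook, Fernley receive the extra seats.

Millford 4; Oakdale 2; Ashgrove 5; Claybrook 4; Pinehurst 2; Fernley 2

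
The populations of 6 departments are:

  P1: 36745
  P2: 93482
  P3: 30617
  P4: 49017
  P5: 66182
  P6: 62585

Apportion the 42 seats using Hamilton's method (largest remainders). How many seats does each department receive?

P1 4; P2 12; P3 4; P4 6; P5 8; P6 8

The standard divisor is 338628/42 ≈ 8062.571.
Standard quotas: P1 4.5575, P2 11.5946, P3 3.7974, P4 6.0796, P5 8.2085, P6 7.7624.
Lower quotas: P1 4, P2 11, P3 3, P4 6, P5 8, P6 7 (sum 39, leaving 3 seats).
Remainders in descending order: P3 0.7974, P6 0.7624, P2 0.5946, P1 0.5575, P5 0.2085, P4 0.0796.
Largest remainders: P3, P6, P2 receive the extra seats.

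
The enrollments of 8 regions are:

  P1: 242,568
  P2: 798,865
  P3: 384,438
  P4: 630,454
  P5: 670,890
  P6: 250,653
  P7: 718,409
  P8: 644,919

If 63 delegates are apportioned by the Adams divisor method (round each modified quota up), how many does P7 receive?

Standard divisor 4341196/63 ≈ 68907.873; standard quotas: P1 3.520, P2 11.593, P3 5.579, P4 9.149, P5 9.736, P6 3.638, P7 10.426, P8 9.359.
Rounding up gives 4, 12, 6, 10, 10, 4, 11, 10 = 67 seats, so the divisor must be adjusted.
With modified divisor 73600: modified quotas P1 3.296, P2 10.854, P3 5.223, P4 8.566, P5 9.115, P6 3.406, P7 9.761, P8 8.762.
Rounding up: P1 4, P2 11, P3 6, P4 9, P5 10, P6 4, P7 10, P8 9 (total 63).
P7 receives 10.

10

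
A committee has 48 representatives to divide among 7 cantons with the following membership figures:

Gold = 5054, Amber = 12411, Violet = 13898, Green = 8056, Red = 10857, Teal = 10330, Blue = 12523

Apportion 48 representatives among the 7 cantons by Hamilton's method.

Total 73129; standard divisor 73129/48 ≈ 1523.521.
Standard quotas: Gold 3.3173, Amber 8.1463, Violet 9.1223, Green 5.2878, Red 7.1263, Teal 6.7803, Blue 8.2198.
Lower quotas: Gold 3, Amber 8, Violet 9, Green 5, Red 7, Teal 6, Blue 8 (sum 46, leaving 2 seats).
Remainders in descending order: Teal 0.7803, Gold 0.3173, Green 0.2878, Blue 0.2198, Amber 0.1463, Red 0.1263, Violet 0.1223.
The surplus seats go to Teal, Gold.

Gold 4; Amber 8; Violet 9; Green 5; Red 7; Teal 7; Blue 8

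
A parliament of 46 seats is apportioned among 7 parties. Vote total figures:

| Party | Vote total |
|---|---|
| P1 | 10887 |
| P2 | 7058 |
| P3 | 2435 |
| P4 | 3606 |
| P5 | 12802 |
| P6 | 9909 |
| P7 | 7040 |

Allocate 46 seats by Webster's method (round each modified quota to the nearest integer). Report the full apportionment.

Standard divisor 53737/46 ≈ 1168.196; standard quotas: P1 9.320, P2 6.042, P3 2.084, P4 3.087, P5 10.959, P6 8.482, P7 6.026.
Rounding to the nearest integer gives 9, 6, 2, 3, 11, 8, 6 = 45 seats, so the divisor must be adjusted.
With modified divisor 1160: modified quotas P1 9.385, P2 6.084, P3 2.099, P4 3.109, P5 11.036, P6 8.542, P7 6.069.
Rounding to the nearest integer: P1 9, P2 6, P3 2, P4 3, P5 11, P6 9, P7 6 (total 46).

P1 9; P2 6; P3 2; P4 3; P5 11; P6 9; P7 6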